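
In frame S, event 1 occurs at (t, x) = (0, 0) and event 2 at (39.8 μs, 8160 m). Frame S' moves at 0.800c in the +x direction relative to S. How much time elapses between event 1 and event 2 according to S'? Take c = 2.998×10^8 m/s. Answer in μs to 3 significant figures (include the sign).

γ = 1/√(1 − 0.800²) = 1.6667
Δt' = γ(Δt − vΔx/c²) = 1.6667 × (39.8 μs − 0.800×8160 m / (2.998×10^8 m/s))
= 1.6667 × (18.025 μs) = 30.0 μs

Δt' ≈ 30.0 μs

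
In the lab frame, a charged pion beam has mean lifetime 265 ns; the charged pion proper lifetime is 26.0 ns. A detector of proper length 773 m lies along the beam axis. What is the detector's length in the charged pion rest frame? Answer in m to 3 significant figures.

Time dilation ⇒ γ = Δt/τ₀ = 265/26.0 = 10.192
Length contraction: L = L₀/γ = 773/10.192 = 75.8 m

L ≈ 75.8 m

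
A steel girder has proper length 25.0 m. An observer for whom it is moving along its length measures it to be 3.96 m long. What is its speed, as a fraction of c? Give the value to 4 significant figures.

β ≈ 0.9874

γ = L₀/L = 25.0/3.96 = 6.31313
β = √(1 − 1/γ²) = 0.9874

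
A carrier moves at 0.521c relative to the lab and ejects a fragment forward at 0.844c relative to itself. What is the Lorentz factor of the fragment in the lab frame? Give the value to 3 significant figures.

u_lab = (0.844 + 0.521)/(1 + 0.844×0.521) = 1.365/1.43972 = 0.948098
γ = 1/√(1 − 0.948098²) = 3.14

γ ≈ 3.14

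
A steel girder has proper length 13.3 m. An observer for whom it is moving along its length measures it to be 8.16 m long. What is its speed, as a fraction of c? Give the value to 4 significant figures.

β ≈ 0.7897

γ = L₀/L = 13.3/8.16 = 1.62990
β = √(1 − 1/γ²) = 0.7897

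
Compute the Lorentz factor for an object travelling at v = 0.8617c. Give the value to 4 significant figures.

γ ≈ 1.971

γ = 1/√(1 − β²) = 1/√(1 − 0.8617²) = 1/√(0.257473) = 1.971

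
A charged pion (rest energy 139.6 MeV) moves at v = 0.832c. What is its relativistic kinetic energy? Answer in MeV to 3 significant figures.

γ = 1/√(1 − 0.832²) = 1.8025
K = (γ − 1)m₀c² = (1.8025 − 1) × 139.6 MeV = 0.80253 × 139.6 MeV = 112 MeV

K ≈ 112 MeV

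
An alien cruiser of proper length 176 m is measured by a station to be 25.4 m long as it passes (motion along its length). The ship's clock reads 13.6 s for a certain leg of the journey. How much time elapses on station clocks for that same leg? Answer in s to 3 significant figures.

Δt ≈ 94.2 s

Length contraction ⇒ γ = L₀/L = 176/25.4 = 6.9291
Time dilation: Δt = γτ₀ = 6.9291 × 13.6 s = 94.2 s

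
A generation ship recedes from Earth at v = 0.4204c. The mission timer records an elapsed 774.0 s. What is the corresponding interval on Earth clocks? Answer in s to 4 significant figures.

γ = 1/√(1 − 0.4204²) = 1.10212
Time dilation: Δt = γτ₀ = 1.10212 × 774.0 s = 853.0 s

Δt ≈ 853.0 s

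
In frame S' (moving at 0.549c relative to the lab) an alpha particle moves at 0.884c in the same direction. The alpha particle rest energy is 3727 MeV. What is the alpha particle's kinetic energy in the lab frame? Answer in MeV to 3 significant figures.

K ≈ 10400 MeV

u_lab = (0.884 + 0.549)/(1 + 0.884×0.549) = 0.964778
γ = 1/√(1 − 0.964778²) = 3.8013
K = (γ − 1)m₀c² = (3.8013 − 1) × 3727 = 2.8013 × 3727 = 10400 MeV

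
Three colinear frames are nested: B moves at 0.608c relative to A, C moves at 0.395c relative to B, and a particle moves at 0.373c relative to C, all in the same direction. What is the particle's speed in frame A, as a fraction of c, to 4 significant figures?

u ≈ 0.9079c

Compose boost 2: (0.395 + 0.608)/(1 + 0.395×0.608) = 1.003/1.24016 = 0.808767
Compose boost 3: (0.373 + 0.808767)/(1 + 0.373×0.808767) = 1.18177/1.30167 = 0.9079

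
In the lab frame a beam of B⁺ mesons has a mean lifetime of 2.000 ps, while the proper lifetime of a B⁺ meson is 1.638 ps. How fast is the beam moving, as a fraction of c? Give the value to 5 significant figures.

β ≈ 0.57379

γ = Δt/τ₀ = 2.000/1.638 = 1.221001
β = √(1 − 1/γ²) = √(1 − 1/1.221001²) = 0.57379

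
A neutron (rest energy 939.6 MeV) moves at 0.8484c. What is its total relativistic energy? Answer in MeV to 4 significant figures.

E ≈ 1775 MeV

γ = 1/√(1 − 0.8484²) = 1.88909
E = γm₀c² = 1.88909 × 939.6 MeV = 1775 MeV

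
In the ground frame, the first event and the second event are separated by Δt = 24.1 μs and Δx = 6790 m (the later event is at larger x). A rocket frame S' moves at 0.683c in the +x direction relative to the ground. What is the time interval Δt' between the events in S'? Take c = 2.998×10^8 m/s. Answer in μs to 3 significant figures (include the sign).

Δt' ≈ 11.8 μs

γ = 1/√(1 − 0.683²) = 1.3691
Δt' = γ(Δt − vΔx/c²) = 1.3691 × (24.1 μs − 0.683×6790 m / (2.998×10^8 m/s))
= 1.3691 × (8.6311 μs) = 11.8 μs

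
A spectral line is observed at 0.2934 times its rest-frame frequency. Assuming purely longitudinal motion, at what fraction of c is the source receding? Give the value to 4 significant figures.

β ≈ 0.8415

f_obs/f_src = √((1−β)/(1+β)) = 0.2934  ⇒  (1−β)/(1+β) = 0.0860836
β = |1 − D²|/(1 + D²) = |1 − 0.0860836|/(1 + 0.0860836) = 0.8415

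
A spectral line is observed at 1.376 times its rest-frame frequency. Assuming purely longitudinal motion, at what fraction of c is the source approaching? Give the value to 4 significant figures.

β ≈ 0.3088

f_obs/f_src = √((1+β)/(1−β)) = 1.376  ⇒  (1+β)/(1−β) = 1.89338
β = |1 − D²|/(1 + D²) = |1 − 1.89338|/(1 + 1.89338) = 0.3088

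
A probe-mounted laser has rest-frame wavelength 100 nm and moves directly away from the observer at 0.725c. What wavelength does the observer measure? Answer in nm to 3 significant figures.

λ_obs ≈ 250 nm

Relativistic Doppler: λ_obs = λ_src √((1+β)/(1−β))
= 100 × √(1.7250/0.27500) = 100 × 2.5045 = 250 nm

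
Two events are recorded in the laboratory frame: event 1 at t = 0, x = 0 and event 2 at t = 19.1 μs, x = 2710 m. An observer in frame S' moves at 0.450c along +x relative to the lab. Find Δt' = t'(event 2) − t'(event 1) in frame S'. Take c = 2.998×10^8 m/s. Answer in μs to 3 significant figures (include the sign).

γ = 1/√(1 − 0.450²) = 1.1198
Δt' = γ(Δt − vΔx/c²) = 1.1198 × (19.1 μs − 0.450×2710 m / (2.998×10^8 m/s))
= 1.1198 × (15.032 μs) = 16.8 μs

Δt' ≈ 16.8 μs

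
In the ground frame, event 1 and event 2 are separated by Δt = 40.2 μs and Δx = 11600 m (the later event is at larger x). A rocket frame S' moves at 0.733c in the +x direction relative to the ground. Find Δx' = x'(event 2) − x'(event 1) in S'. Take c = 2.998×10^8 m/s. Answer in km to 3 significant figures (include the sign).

γ = 1/√(1 − 0.733²) = 1.4701
Δx' = γ(Δx − vΔt) = 1.4701 × (11600 m − 0.733×(2.998×10^8 m/s)×40.2×10^-6 s)
= 1.4701 × (2765.9 m) = 4.07 km

Δx' ≈ 4.07 km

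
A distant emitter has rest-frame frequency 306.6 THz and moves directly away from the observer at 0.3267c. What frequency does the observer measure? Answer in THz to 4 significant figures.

f_obs ≈ 218.4 THz

Relativistic Doppler: f_obs = f_src √((1−β)/(1+β))
= 306.6 × √(0.673300/1.32670) = 306.6 × 0.712390 = 218.4 THz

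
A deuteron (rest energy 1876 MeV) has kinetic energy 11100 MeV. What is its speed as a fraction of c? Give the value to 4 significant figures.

β ≈ 0.9895

γ = 1 + K/(m₀c²) = 1 + 11100/1876 = 6.91684
β = √(1 − 1/γ²) = 0.9895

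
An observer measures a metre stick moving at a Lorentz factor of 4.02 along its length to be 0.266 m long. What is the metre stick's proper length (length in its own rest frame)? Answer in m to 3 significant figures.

L₀ ≈ 1.07 m

γ = 4.02 (given)
L₀ = γL = 4.02 × 0.266 = 1.07 m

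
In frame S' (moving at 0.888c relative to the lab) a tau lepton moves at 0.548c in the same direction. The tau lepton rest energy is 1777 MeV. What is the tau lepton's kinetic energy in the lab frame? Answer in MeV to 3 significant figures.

K ≈ 5090 MeV

u_lab = (0.548 + 0.888)/(1 + 0.548×0.888) = 0.965947
γ = 1/√(1 − 0.965947²) = 3.8649
K = (γ − 1)m₀c² = (3.8649 − 1) × 1777 = 2.8649 × 1777 = 5090 MeV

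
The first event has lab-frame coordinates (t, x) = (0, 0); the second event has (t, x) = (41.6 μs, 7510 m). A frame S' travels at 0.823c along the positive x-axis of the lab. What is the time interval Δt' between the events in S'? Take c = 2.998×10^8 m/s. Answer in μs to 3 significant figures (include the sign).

Δt' ≈ 36.9 μs

γ = 1/√(1 − 0.823²) = 1.7604
Δt' = γ(Δt − vΔx/c²) = 1.7604 × (41.6 μs − 0.823×7510 m / (2.998×10^8 m/s))
= 1.7604 × (20.984 μs) = 36.9 μs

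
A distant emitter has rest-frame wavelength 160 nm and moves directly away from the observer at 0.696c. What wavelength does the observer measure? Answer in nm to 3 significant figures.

Relativistic Doppler: λ_obs = λ_src √((1+β)/(1−β))
= 160 × √(1.6960/0.30400) = 160 × 2.3620 = 378 nm

λ_obs ≈ 378 nm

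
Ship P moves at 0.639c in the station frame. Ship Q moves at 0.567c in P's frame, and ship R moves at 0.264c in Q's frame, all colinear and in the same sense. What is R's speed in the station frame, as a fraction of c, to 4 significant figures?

Compose boost 2: (0.567 + 0.639)/(1 + 0.567×0.639) = 1.206/1.36231 = 0.885259
Compose boost 3: (0.264 + 0.885259)/(1 + 0.264×0.885259) = 1.14926/1.23371 = 0.9315

u ≈ 0.9315c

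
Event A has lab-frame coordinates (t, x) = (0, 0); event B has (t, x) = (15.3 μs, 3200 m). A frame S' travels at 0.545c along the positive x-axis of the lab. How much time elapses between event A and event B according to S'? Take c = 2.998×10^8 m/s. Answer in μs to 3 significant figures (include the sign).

Δt' ≈ 11.3 μs

γ = 1/√(1 − 0.545²) = 1.1927
Δt' = γ(Δt − vΔx/c²) = 1.1927 × (15.3 μs − 0.545×3200 m / (2.998×10^8 m/s))
= 1.1927 × (9.4828 μs) = 11.3 μs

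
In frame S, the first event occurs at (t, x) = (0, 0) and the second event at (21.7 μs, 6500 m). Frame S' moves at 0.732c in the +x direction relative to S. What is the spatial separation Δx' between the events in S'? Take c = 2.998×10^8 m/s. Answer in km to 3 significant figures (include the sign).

Δx' ≈ 2.55 km

γ = 1/√(1 − 0.732²) = 1.4678
Δx' = γ(Δx − vΔt) = 1.4678 × (6500 m − 0.732×(2.998×10^8 m/s)×21.7×10^-6 s)
= 1.4678 × (1737.9 m) = 2.55 km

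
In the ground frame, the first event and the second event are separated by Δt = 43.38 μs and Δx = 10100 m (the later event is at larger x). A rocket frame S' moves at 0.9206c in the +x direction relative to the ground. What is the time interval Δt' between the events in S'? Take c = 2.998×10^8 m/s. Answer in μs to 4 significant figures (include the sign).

Δt' ≈ 31.67 μs

γ = 1/√(1 − 0.9206²) = 2.56077
Δt' = γ(Δt − vΔx/c²) = 2.56077 × (43.38 μs − 0.9206×10100 m / (2.998×10^8 m/s))
= 2.56077 × (12.3658 μs) = 31.67 μs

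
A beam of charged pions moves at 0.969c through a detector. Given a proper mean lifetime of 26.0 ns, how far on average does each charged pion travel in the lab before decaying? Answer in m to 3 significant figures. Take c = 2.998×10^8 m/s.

d ≈ 30.6 m

γ = 1/√(1 − 0.969²) = 4.0476
Dilated lifetime: Δt = γτ₀ = 4.0476 × 26.0 ns = 105.24 ns
d = vΔt = 0.969c × 105.24 ns = 2.9051×10^8 m/s × 1.0524×10^-7 s = 30.6 m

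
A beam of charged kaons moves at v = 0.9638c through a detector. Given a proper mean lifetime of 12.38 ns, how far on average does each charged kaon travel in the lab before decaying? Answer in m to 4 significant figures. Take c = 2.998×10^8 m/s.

γ = 1/√(1 − 0.9638²) = 3.75057
Dilated lifetime: Δt = γτ₀ = 3.75057 × 12.38 ns = 46.4320 ns
d = vΔt = 0.9638c × 46.4320 ns = 2.88947×10^8 m/s × 4.64320×10^-8 s = 13.42 m

d ≈ 13.42 m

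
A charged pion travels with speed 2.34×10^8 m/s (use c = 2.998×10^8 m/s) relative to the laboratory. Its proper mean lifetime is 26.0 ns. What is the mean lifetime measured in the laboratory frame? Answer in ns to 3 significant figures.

β = v/c = 2.34×10^8 / 2.998×10^8 = 0.78052
γ = 1/√(1 − 0.78052²) = 1.5997
Time dilation: Δt = γτ₀ = 1.5997 × 26.0 ns = 41.6 ns

Δt ≈ 41.6 ns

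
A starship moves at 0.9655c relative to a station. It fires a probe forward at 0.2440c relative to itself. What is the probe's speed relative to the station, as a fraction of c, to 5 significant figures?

u ≈ 0.97889c

Relativistic velocity addition: u = (u' + v)/(1 + u'v/c²)
= (0.2440 + 0.9655)/(1 + 0.2440×0.9655) = 1.2095/1.235582 = 0.97889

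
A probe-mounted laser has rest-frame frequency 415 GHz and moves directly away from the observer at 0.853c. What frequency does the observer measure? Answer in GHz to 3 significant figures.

f_obs ≈ 117 GHz

Relativistic Doppler: f_obs = f_src √((1−β)/(1+β))
= 415 × √(0.14700/1.8530) = 415 × 0.28166 = 117 GHz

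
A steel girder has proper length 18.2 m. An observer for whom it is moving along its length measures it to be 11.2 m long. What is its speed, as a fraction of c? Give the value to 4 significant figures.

β ≈ 0.7882

γ = L₀/L = 18.2/11.2 = 1.62500
β = √(1 − 1/γ²) = 0.7882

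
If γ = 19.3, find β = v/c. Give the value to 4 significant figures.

β = √(1 − 1/γ²) = √(1 − 1/19.3²) = √(0.997315) = 0.9987

β ≈ 0.9987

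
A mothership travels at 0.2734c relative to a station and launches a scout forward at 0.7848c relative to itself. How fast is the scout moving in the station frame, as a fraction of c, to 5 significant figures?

Compose boost 2: (0.7848 + 0.2734)/(1 + 0.7848×0.2734) = 1.0582/1.214564 = 0.87126

u ≈ 0.87126c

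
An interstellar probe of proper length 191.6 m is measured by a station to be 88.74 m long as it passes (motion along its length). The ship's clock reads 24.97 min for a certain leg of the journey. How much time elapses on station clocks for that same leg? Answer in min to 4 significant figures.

Δt ≈ 53.91 min

Length contraction ⇒ γ = L₀/L = 191.6/88.74 = 2.15912
Time dilation: Δt = γτ₀ = 2.15912 × 24.97 min = 53.91 min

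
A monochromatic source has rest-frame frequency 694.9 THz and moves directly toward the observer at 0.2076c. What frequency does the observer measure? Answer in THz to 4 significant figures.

f_obs ≈ 857.9 THz

Relativistic Doppler: f_obs = f_src √((1+β)/(1−β))
= 694.9 × √(1.20760/0.792400) = 694.9 × 1.23449 = 857.9 THz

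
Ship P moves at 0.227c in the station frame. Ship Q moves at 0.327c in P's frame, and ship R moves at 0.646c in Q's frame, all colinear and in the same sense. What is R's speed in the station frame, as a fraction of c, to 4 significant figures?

u ≈ 0.8714c

Compose boost 2: (0.327 + 0.227)/(1 + 0.327×0.227) = 0.5540/1.07423 = 0.515719
Compose boost 3: (0.646 + 0.515719)/(1 + 0.646×0.515719) = 1.16172/1.33315 = 0.8714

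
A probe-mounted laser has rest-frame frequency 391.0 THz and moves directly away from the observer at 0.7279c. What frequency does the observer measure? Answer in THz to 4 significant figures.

Relativistic Doppler: f_obs = f_src √((1−β)/(1+β))
= 391.0 × √(0.272100/1.72790) = 391.0 × 0.396830 = 155.2 THz

f_obs ≈ 155.2 THz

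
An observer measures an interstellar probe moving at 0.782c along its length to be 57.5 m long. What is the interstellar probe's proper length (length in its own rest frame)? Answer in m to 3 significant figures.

γ = 1/√(1 − 0.782²) = 1.6044
L₀ = γL = 1.6044 × 57.5 = 92.3 m

L₀ ≈ 92.3 m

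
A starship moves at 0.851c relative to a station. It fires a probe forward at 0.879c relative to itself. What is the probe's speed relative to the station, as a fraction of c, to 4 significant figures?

u ≈ 0.9897c

Relativistic velocity addition: u = (u' + v)/(1 + u'v/c²)
= (0.879 + 0.851)/(1 + 0.879×0.851) = 1.730/1.74803 = 0.9897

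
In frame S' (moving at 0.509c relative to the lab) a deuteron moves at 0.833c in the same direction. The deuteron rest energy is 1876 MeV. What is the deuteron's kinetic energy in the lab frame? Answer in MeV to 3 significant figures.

K ≈ 3730 MeV

u_lab = (0.833 + 0.509)/(1 + 0.833×0.509) = 0.942418
γ = 1/√(1 − 0.942418²) = 2.9901
K = (γ − 1)m₀c² = (2.9901 − 1) × 1876 = 1.9901 × 1876 = 3730 MeV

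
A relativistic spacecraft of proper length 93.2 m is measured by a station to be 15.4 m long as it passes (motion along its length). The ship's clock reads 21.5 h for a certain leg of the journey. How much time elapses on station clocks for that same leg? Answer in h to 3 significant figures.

Length contraction ⇒ γ = L₀/L = 93.2/15.4 = 6.0519
Time dilation: Δt = γτ₀ = 6.0519 × 21.5 h = 130 h

Δt ≈ 130 h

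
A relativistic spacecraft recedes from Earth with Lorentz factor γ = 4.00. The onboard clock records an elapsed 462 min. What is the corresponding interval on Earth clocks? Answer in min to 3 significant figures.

Δt ≈ 1850 min

γ = 4.00 (given)
Time dilation: Δt = γτ₀ = 4.00 × 462 min = 1850 min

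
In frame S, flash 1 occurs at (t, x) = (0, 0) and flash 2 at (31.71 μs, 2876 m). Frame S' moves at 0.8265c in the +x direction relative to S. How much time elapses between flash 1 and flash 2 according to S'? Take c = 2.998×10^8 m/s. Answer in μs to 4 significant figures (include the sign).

γ = 1/√(1 − 0.8265²) = 1.77640
Δt' = γ(Δt − vΔx/c²) = 1.77640 × (31.71 μs − 0.8265×2876 m / (2.998×10^8 m/s))
= 1.77640 × (23.7813 μs) = 42.25 μs

Δt' ≈ 42.25 μs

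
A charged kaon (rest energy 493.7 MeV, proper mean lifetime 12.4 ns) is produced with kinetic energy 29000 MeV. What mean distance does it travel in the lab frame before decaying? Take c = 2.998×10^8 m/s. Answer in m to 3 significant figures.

d ≈ 222 m

γ = 1 + K/(m₀c²) = 1 + 29000/493.7 = 59.740
β = √(1 − 1/γ²) = 0.99986
Dilated lifetime: γτ₀ = 59.740 × 12.4 ns = 740.78 ns
d = βc·γτ₀ = 0.99986 × (2.998×10^8 m/s) × 7.4078×10^-7 s = 222 m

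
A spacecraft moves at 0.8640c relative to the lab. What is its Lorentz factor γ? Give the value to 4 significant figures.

γ ≈ 1.986

γ = 1/√(1 − β²) = 1/√(1 − 0.8640²) = 1/√(0.253504) = 1.986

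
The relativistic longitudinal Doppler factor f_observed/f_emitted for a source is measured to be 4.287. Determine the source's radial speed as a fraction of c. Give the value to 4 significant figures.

β ≈ 0.8968

f_obs/f_src = √((1+β)/(1−β)) = 4.287  ⇒  (1+β)/(1−β) = 18.3784
β = |1 − D²|/(1 + D²) = |1 − 18.3784|/(1 + 18.3784) = 0.8968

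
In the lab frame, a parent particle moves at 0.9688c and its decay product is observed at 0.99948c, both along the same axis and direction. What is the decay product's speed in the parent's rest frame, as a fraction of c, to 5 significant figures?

Inverse velocity addition: u' = (u − v)/(1 − uv/c²)
= (0.99948 − 0.9688)/(1 − 0.99948×0.9688) = 0.030680/0.03170378 = 0.96771

u' ≈ 0.96771c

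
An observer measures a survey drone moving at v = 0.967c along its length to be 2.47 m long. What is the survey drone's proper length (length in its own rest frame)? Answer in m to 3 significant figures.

γ = 1/√(1 − 0.967²) = 3.9250
L₀ = γL = 3.9250 × 2.47 = 9.69 m

L₀ ≈ 9.69 m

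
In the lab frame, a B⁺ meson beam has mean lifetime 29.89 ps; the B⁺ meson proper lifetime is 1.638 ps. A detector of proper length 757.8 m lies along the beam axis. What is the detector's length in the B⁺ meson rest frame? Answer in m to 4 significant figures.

Time dilation ⇒ γ = Δt/τ₀ = 29.89/1.638 = 18.2479
Length contraction: L = L₀/γ = 757.8/18.2479 = 41.53 m

L ≈ 41.53 m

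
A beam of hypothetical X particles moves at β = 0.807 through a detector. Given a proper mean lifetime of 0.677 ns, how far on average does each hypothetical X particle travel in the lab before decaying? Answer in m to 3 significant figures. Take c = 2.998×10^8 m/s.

d ≈ 0.277 m

γ = 1/√(1 − 0.807²) = 1.6933
Dilated lifetime: Δt = γτ₀ = 1.6933 × 0.677 ns = 1.1464 ns
d = vΔt = 0.807c × 1.1464 ns = 2.4194×10^8 m/s × 1.1464×10^-9 s = 0.277 m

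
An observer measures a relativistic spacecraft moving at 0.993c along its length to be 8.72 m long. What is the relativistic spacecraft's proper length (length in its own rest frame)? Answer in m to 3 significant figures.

γ = 1/√(1 − 0.993²) = 8.4664
L₀ = γL = 8.4664 × 8.72 = 73.8 m

L₀ ≈ 73.8 m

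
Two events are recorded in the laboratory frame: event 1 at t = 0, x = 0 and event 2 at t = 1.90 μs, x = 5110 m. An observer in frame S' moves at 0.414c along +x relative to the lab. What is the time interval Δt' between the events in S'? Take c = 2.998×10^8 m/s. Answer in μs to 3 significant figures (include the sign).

Δt' ≈ -5.66 μs

γ = 1/√(1 − 0.414²) = 1.0986
Δt' = γ(Δt − vΔx/c²) = 1.0986 × (1.90 μs − 0.414×5110 m / (2.998×10^8 m/s))
= 1.0986 × (-5.1565 μs) = -5.66 μs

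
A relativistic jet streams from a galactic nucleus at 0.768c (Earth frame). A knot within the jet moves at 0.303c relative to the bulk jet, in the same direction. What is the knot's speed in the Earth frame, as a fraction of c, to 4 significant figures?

Relativistic velocity addition: u = (u' + v)/(1 + u'v/c²)
= (0.303 + 0.768)/(1 + 0.303×0.768) = 1.071/1.23270 = 0.8688

u ≈ 0.8688c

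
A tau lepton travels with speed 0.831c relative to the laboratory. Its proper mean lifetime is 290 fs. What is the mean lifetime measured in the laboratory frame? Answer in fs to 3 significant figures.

γ = 1/√(1 − 0.831²) = 1.7977
Time dilation: Δt = γτ₀ = 1.7977 × 290 fs = 521 fs

Δt ≈ 521 fs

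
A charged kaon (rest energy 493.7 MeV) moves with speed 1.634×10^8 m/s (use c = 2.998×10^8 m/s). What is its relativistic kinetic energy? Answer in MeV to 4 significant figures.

K ≈ 95.15 MeV

β = v/c = 1.634×10^8 / 2.998×10^8 = 0.545030
γ = 1/√(1 − 0.545030²) = 1.19272
K = (γ − 1)m₀c² = (1.19272 − 1) × 493.7 MeV = 0.192725 × 493.7 MeV = 95.15 MeV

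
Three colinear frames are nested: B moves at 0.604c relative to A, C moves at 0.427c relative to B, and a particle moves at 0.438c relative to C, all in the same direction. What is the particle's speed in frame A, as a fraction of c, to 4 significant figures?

u ≈ 0.9254c

Compose boost 2: (0.427 + 0.604)/(1 + 0.427×0.604) = 1.031/1.25791 = 0.819615
Compose boost 3: (0.438 + 0.819615)/(1 + 0.438×0.819615) = 1.25761/1.35899 = 0.9254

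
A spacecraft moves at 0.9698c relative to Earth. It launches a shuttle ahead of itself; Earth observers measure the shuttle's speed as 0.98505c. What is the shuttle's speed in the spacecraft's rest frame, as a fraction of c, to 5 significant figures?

u' ≈ 0.34117c

Inverse velocity addition: u' = (u − v)/(1 − uv/c²)
= (0.98505 − 0.9698)/(1 − 0.98505×0.9698) = 0.015250/0.04469851 = 0.34117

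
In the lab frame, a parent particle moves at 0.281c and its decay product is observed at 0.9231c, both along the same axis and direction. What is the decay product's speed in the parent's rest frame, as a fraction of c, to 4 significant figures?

u' ≈ 0.8670c

Inverse velocity addition: u' = (u − v)/(1 − uv/c²)
= (0.9231 − 0.281)/(1 − 0.9231×0.281) = 0.6421/0.740609 = 0.8670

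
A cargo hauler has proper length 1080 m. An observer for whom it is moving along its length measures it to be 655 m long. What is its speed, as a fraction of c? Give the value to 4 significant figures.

γ = L₀/L = 1080/655 = 1.64885
β = √(1 − 1/γ²) = 0.7951

β ≈ 0.7951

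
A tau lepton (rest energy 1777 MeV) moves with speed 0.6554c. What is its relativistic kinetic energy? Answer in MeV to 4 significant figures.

γ = 1/√(1 − 0.6554²) = 1.32401
K = (γ − 1)m₀c² = (1.32401 − 1) × 1777 MeV = 0.324009 × 1777 MeV = 575.8 MeV

K ≈ 575.8 MeV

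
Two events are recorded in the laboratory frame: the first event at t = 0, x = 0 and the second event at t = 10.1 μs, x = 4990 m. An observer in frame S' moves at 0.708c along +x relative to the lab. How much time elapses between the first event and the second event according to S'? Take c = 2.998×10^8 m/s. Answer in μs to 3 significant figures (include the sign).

Δt' ≈ -2.38 μs

γ = 1/√(1 − 0.708²) = 1.4160
Δt' = γ(Δt − vΔx/c²) = 1.4160 × (10.1 μs − 0.708×4990 m / (2.998×10^8 m/s))
= 1.4160 × (-1.6843 μs) = -2.38 μs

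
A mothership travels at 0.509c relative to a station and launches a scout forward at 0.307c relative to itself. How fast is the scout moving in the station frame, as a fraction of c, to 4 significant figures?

Compose boost 2: (0.307 + 0.509)/(1 + 0.307×0.509) = 0.8160/1.15626 = 0.7057

u ≈ 0.7057c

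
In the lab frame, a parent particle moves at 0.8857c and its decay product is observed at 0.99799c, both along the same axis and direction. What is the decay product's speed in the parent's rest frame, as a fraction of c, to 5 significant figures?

Inverse velocity addition: u' = (u − v)/(1 − uv/c²)
= (0.99799 − 0.8857)/(1 − 0.99799×0.8857) = 0.11229/0.1160803 = 0.96735

u' ≈ 0.96735c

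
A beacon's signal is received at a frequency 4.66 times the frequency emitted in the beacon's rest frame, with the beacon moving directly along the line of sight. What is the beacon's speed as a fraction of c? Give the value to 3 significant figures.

β ≈ 0.912

f_obs/f_src = √((1+β)/(1−β)) = 4.66  ⇒  (1+β)/(1−β) = 21.716
β = |1 − D²|/(1 + D²) = |1 − 21.716|/(1 + 21.716) = 0.912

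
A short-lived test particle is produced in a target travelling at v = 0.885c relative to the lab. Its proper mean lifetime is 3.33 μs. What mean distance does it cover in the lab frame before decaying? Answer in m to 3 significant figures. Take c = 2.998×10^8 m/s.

γ = 1/√(1 − 0.885²) = 2.1478
Dilated lifetime: Δt = γτ₀ = 2.1478 × 3.33 μs = 7.1522 μs
d = vΔt = 0.885c × 7.1522 μs = 2.6532×10^8 m/s × 7.1522×10^-6 s = 1900 m

d ≈ 1900 m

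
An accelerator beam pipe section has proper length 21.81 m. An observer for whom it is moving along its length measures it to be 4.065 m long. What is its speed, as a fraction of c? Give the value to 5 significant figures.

β ≈ 0.98248

γ = L₀/L = 21.81/4.065 = 5.365314
β = √(1 − 1/γ²) = 0.98248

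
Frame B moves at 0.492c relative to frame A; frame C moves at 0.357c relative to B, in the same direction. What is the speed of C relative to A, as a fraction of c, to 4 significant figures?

u ≈ 0.7222c

Compose boost 2: (0.357 + 0.492)/(1 + 0.357×0.492) = 0.8490/1.17564 = 0.7222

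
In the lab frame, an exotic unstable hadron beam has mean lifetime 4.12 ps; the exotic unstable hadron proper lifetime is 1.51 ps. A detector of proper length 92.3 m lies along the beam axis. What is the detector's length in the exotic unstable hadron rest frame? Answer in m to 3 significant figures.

L ≈ 33.8 m

Time dilation ⇒ γ = Δt/τ₀ = 4.12/1.51 = 2.7285
Length contraction: L = L₀/γ = 92.3/2.7285 = 33.8 m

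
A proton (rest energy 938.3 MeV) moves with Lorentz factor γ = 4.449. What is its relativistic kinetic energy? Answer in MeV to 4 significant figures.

K ≈ 3236 MeV

γ = 4.449 (given)
K = (γ − 1)m₀c² = (4.449 − 1) × 938.3 MeV = 3.44900 × 938.3 MeV = 3236 MeV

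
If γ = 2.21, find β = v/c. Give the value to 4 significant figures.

β = √(1 − 1/γ²) = √(1 − 1/2.21²) = √(0.795254) = 0.8918

β ≈ 0.8918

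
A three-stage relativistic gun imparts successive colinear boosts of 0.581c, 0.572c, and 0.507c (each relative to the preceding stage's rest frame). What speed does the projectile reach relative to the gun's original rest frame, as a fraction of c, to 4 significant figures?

u ≈ 0.9539c

Compose boost 2: (0.572 + 0.581)/(1 + 0.572×0.581) = 1.153/1.33233 = 0.865400
Compose boost 3: (0.507 + 0.865400)/(1 + 0.507×0.865400) = 1.37240/1.43876 = 0.9539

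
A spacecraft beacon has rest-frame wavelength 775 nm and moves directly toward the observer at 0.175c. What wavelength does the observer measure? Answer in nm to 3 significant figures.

λ_obs ≈ 649 nm

Relativistic Doppler: λ_obs = λ_src √((1−β)/(1+β))
= 775 × √(0.82500/1.1750) = 775 × 0.83793 = 649 nm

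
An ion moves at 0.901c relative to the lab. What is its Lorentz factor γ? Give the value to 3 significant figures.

γ ≈ 2.31

γ = 1/√(1 − β²) = 1/√(1 − 0.901²) = 1/√(0.18820) = 2.31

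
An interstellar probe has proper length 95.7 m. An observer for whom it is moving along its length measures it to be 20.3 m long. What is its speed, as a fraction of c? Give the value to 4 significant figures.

β ≈ 0.9772

γ = L₀/L = 95.7/20.3 = 4.71429
β = √(1 − 1/γ²) = 0.9772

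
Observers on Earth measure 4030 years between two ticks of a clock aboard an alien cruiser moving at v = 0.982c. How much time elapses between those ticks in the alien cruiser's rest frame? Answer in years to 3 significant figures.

τ₀ ≈ 761 years

γ = 1/√(1 − 0.982²) = 5.2943
Proper time: τ₀ = Δt/γ = 4030/5.2943 = 761 years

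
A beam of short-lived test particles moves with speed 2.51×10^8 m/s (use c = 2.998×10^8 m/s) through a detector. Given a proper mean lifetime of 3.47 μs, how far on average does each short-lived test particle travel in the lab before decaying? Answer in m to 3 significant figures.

β = v/c = 2.51×10^8 / 2.998×10^8 = 0.83722
γ = 1/√(1 − 0.83722²) = 1.8286
Dilated lifetime: Δt = γτ₀ = 1.8286 × 3.47 μs = 6.3453 μs
d = vΔt = 0.83722c × 6.3453 μs = 2.5100×10^8 m/s × 6.3453×10^-6 s = 1590 m

d ≈ 1590 m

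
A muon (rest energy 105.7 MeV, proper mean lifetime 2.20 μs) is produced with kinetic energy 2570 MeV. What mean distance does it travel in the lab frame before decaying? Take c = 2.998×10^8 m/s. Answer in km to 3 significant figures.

γ = 1 + K/(m₀c²) = 1 + 2570/105.7 = 25.314
β = √(1 − 1/γ²) = 0.99922
Dilated lifetime: γτ₀ = 25.314 × 2.20 μs = 55.691 μs
d = βc·γτ₀ = 0.99922 × (2.998×10^8 m/s) × 5.5691×10^-5 s = 16.7 km

d ≈ 16.7 km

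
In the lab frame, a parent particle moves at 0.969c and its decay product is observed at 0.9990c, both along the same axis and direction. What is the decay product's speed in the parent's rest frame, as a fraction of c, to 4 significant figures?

u' ≈ 0.9384c

Inverse velocity addition: u' = (u − v)/(1 − uv/c²)
= (0.9990 − 0.969)/(1 − 0.9990×0.969) = 0.03000/0.0319690 = 0.9384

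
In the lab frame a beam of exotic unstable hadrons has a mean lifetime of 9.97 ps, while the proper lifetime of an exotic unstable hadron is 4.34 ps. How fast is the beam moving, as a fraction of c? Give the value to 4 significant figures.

β ≈ 0.9003

γ = Δt/τ₀ = 9.97/4.34 = 2.29724
β = √(1 − 1/γ²) = √(1 − 1/2.29724²) = 0.9003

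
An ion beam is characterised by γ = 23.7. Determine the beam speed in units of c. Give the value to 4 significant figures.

β ≈ 0.9991

β = √(1 − 1/γ²) = √(1 − 1/23.7²) = √(0.998220) = 0.9991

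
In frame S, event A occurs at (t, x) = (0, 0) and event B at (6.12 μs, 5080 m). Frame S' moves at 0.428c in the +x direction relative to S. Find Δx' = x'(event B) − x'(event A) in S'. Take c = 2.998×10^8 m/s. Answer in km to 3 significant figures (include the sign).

γ = 1/√(1 − 0.428²) = 1.1065
Δx' = γ(Δx − vΔt) = 1.1065 × (5080 m − 0.428×(2.998×10^8 m/s)×6.12×10^-6 s)
= 1.1065 × (4294.7 m) = 4.75 km

Δx' ≈ 4.75 km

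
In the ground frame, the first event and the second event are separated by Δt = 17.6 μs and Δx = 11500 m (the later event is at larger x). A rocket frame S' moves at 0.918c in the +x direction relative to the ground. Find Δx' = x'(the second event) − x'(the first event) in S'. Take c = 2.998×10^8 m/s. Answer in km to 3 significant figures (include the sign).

γ = 1/√(1 − 0.918²) = 2.5216
Δx' = γ(Δx − vΔt) = 2.5216 × (11500 m − 0.918×(2.998×10^8 m/s)×17.6×10^-6 s)
= 2.5216 × (6656.2 m) = 16.8 km

Δx' ≈ 16.8 km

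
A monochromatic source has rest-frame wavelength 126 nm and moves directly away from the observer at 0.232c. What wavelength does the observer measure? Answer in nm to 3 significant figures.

Relativistic Doppler: λ_obs = λ_src √((1+β)/(1−β))
= 126 × √(1.2320/0.76800) = 126 × 1.2666 = 160 nm

λ_obs ≈ 160 nm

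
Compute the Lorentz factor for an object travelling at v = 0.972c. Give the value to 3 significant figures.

γ ≈ 4.26

γ = 1/√(1 − β²) = 1/√(1 − 0.972²) = 1/√(0.055216) = 4.26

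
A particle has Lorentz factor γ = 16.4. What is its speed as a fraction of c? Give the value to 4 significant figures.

β ≈ 0.9981

β = √(1 − 1/γ²) = √(1 − 1/16.4²) = √(0.996282) = 0.9981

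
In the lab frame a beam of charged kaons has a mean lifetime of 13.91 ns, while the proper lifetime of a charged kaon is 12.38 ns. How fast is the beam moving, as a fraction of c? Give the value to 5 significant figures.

β ≈ 0.45595

γ = Δt/τ₀ = 13.91/12.38 = 1.123586
β = √(1 − 1/γ²) = √(1 − 1/1.123586²) = 0.45595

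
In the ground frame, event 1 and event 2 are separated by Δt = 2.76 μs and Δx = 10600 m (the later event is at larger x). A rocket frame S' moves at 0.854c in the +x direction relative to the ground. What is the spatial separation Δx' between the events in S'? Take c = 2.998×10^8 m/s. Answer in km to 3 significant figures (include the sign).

γ = 1/√(1 − 0.854²) = 1.9221
Δx' = γ(Δx − vΔt) = 1.9221 × (10600 m − 0.854×(2.998×10^8 m/s)×2.76×10^-6 s)
= 1.9221 × (9893.4 m) = 19.0 km

Δx' ≈ 19.0 km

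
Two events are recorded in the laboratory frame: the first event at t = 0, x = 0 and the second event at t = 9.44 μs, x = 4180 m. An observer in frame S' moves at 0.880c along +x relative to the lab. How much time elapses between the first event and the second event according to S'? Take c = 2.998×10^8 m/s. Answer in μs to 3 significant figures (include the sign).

γ = 1/√(1 − 0.880²) = 2.1054
Δt' = γ(Δt − vΔx/c²) = 2.1054 × (9.44 μs − 0.880×4180 m / (2.998×10^8 m/s))
= 2.1054 × (-2.8295 μs) = -5.96 μs

Δt' ≈ -5.96 μs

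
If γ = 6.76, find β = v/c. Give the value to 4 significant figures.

β ≈ 0.9890

β = √(1 − 1/γ²) = √(1 − 1/6.76²) = √(0.978117) = 0.9890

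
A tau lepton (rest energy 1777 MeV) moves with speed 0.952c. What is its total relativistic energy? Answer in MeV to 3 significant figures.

E ≈ 5810 MeV

γ = 1/√(1 − 0.952²) = 3.2669
E = γm₀c² = 3.2669 × 1777 MeV = 5810 MeV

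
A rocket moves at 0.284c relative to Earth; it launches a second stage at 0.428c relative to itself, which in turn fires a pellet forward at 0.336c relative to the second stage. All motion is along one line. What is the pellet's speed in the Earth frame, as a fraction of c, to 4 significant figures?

Compose boost 2: (0.428 + 0.284)/(1 + 0.428×0.284) = 0.7120/1.12155 = 0.634835
Compose boost 3: (0.336 + 0.634835)/(1 + 0.336×0.634835) = 0.970835/1.21330 = 0.8002

u ≈ 0.8002c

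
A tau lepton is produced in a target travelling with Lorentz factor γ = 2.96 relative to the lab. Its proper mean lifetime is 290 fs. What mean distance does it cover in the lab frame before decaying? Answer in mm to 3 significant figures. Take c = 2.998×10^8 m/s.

d ≈ 0.242 mm

β = √(1 − 1/γ²) = √(1 − 1/2.96²) = 0.94120
Dilated lifetime: Δt = γτ₀ = 2.96 × 290 fs = 858.40 fs
d = vΔt = 0.94120c × 858.40 fs = 2.8217×10^8 m/s × 8.5840×10^-13 s = 0.242 mm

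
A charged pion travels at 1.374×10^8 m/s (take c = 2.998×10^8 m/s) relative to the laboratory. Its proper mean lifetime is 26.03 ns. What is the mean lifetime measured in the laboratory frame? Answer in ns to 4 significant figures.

β = v/c = 1.374×10^8 / 2.998×10^8 = 0.458306
γ = 1/√(1 − 0.458306²) = 1.12512
Time dilation: Δt = γτ₀ = 1.12512 × 26.03 ns = 29.29 ns

Δt ≈ 29.29 ns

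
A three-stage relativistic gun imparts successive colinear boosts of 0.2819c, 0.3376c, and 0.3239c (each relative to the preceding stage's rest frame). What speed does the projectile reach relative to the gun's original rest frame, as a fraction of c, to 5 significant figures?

Compose boost 2: (0.3376 + 0.2819)/(1 + 0.3376×0.2819) = 0.61950/1.095169 = 0.5656659
Compose boost 3: (0.3239 + 0.5656659)/(1 + 0.3239×0.5656659) = 0.8895659/1.183219 = 0.75182

u ≈ 0.75182c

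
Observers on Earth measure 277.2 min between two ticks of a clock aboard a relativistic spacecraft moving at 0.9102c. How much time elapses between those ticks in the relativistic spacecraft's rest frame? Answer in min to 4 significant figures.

τ₀ ≈ 114.8 min

γ = 1/√(1 − 0.9102²) = 2.41447
Proper time: τ₀ = Δt/γ = 277.2/2.41447 = 114.8 min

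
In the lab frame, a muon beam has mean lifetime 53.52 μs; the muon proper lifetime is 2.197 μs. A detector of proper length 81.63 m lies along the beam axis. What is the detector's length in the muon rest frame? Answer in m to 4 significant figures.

L ≈ 3.351 m

Time dilation ⇒ γ = Δt/τ₀ = 53.52/2.197 = 24.3605
Length contraction: L = L₀/γ = 81.63/24.3605 = 3.351 m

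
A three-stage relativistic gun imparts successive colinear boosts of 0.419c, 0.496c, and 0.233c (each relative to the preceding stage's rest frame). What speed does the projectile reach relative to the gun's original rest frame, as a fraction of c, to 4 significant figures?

u ≈ 0.8419c

Compose boost 2: (0.496 + 0.419)/(1 + 0.496×0.419) = 0.9150/1.20782 = 0.757561
Compose boost 3: (0.233 + 0.757561)/(1 + 0.233×0.757561) = 0.990561/1.17651 = 0.8419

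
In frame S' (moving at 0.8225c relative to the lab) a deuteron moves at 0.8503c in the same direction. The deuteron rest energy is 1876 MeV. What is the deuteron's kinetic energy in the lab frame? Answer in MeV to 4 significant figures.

u_lab = (0.8503 + 0.8225)/(1 + 0.8503×0.8225) = 0.9843638
γ = 1/√(1 − 0.9843638²) = 5.67706
K = (γ − 1)m₀c² = (5.67706 − 1) × 1876 = 4.67706 × 1876 = 8774 MeV

K ≈ 8774 MeV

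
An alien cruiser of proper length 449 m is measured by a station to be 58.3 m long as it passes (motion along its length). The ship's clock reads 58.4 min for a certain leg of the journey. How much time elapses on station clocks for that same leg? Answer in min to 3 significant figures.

Length contraction ⇒ γ = L₀/L = 449/58.3 = 7.7015
Time dilation: Δt = γτ₀ = 7.7015 × 58.4 min = 450 min

Δt ≈ 450 min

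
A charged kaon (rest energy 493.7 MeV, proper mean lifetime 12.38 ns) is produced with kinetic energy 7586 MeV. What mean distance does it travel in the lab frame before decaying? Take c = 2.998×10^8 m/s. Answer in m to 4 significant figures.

d ≈ 60.63 m

γ = 1 + K/(m₀c²) = 1 + 7586/493.7 = 16.3656
β = √(1 − 1/γ²) = 0.998131
Dilated lifetime: γτ₀ = 16.3656 × 12.38 ns = 202.606 ns
d = βc·γτ₀ = 0.998131 × (2.998×10^8 m/s) × 2.02606×10^-7 s = 60.63 m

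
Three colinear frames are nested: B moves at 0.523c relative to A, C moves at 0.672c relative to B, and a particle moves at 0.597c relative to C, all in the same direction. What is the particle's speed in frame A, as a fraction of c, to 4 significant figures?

Compose boost 2: (0.672 + 0.523)/(1 + 0.672×0.523) = 1.195/1.35146 = 0.884232
Compose boost 3: (0.597 + 0.884232)/(1 + 0.597×0.884232) = 1.48123/1.52789 = 0.9695

u ≈ 0.9695c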